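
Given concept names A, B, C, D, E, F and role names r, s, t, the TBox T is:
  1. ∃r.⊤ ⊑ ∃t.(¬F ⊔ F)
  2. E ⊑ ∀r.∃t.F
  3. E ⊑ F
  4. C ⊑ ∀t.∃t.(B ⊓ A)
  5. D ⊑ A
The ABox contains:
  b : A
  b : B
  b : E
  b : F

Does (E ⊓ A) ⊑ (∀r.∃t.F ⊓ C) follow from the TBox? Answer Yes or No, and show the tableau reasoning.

No

1. (E ⊓ A) ⊑ (∀r.∃t.F ⊓ C)  ⇔  ((E ⊓ A) ⊓ (∃r.∀t.¬F ⊔ ¬C)) unsat w.r.t. T
   apply at x₀: E⊑∀r.∃t.F; E⊑F
   open: L(x₀) ⊇ {A, E, F, ¬C, ∀r.∃t.F, …}
2. Hence (E ⊓ A) ⊑ (∀r.∃t.F ⊓ C): not entailed.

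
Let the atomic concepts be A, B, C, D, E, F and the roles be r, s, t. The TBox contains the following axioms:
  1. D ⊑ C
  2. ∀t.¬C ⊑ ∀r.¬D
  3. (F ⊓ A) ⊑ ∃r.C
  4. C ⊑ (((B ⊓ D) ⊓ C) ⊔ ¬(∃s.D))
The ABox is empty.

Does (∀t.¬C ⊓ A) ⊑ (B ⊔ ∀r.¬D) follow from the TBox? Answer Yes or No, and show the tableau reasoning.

Yes

1. (∀t.¬C ⊓ A) ⊑ (B ⊔ ∀r.¬D)  ⇔  ((∀t.¬C ⊓ A) ⊓ (¬B ⊓ ∃r.D)) unsat w.r.t. T
   all branches close; clash {D, ¬D} at an ∃-successor
2. Hence (∀t.¬C ⊓ A) ⊑ (B ⊔ ∀r.¬D): entailed.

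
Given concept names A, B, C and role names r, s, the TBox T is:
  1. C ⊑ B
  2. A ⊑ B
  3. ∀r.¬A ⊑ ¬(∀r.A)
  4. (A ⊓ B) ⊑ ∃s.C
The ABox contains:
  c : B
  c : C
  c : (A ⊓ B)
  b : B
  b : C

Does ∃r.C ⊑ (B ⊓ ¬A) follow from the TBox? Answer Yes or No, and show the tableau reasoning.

No

1. ∃r.C ⊑ (B ⊓ ¬A)  ⇔  (∃r.C ⊓ (¬B ⊔ A)) unsat w.r.t. T
   open: L(x₀) ⊇ {¬A, ¬B, ¬C, ∃r.A, ∃r.C} (+ ∃-successors)
2. Hence ∃r.C ⊑ (B ⊓ ¬A): not entailed.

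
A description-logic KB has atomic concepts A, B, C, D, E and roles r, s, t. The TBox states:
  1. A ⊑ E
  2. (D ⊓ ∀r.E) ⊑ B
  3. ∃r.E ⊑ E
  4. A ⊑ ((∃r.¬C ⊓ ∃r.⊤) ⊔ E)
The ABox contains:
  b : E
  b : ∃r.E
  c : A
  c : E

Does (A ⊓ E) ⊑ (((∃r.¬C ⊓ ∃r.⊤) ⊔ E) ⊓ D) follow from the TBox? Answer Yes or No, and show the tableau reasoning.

No

1. (A ⊓ E) ⊑ (((∃r.¬C ⊓ ∃r.⊤) ⊔ E) ⊓ D)  ⇔  ((A ⊓ E) ⊓ (((∀r.C ⊔ ∀r.⊥) ⊓ ¬E) ⊔ ¬D)) unsat w.r.t. T
   apply at x₀: A⊑((∃r.¬C ⊓ ∃r.⊤) ⊔ E)
   open: L(x₀) ⊇ {A, E, ¬D}
2. Hence (A ⊓ E) ⊑ (((∃r.¬C ⊓ ∃r.⊤) ⊔ E) ⊓ D): not entailed.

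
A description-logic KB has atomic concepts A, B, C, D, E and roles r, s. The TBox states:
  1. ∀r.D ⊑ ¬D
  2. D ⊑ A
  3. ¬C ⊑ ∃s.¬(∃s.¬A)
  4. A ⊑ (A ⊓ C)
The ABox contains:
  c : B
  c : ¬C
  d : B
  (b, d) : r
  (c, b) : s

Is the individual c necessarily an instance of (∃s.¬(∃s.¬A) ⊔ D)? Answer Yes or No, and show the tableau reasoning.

1. c : (∃s.¬(∃s.¬A) ⊔ D)?  L(c) = {B, ¬C} ∪ {(∀s.∃s.¬A ⊓ ¬D)}
   clash {C, ¬C} at c — c ∈ (∃s.¬(∃s.¬A) ⊔ D)
2. Hence c : (∃s.¬(∃s.¬A) ⊔ D): entailed.

Yes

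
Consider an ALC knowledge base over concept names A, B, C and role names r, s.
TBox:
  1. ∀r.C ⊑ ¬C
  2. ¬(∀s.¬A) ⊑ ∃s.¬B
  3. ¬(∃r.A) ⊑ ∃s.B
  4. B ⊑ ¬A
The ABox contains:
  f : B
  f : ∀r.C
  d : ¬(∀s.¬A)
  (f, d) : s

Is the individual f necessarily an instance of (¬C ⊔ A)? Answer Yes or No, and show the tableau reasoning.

1. f : (¬C ⊔ A)?  L(f) = {B, ∀r.C} ∪ {(C ⊓ ¬A)}
   clash {C, ¬C} at f — f ∈ (¬C ⊔ A)
2. Hence f : (¬C ⊔ A): entailed.

Yes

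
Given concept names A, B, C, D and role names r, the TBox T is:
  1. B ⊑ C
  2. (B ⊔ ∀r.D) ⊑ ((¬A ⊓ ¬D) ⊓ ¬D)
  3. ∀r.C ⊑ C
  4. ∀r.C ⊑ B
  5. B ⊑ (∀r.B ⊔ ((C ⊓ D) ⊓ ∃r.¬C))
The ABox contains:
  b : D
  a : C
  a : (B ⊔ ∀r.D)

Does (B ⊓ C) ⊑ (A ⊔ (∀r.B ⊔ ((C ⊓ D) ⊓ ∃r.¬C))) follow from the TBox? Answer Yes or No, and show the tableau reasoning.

1. (B ⊓ C) ⊑ (A ⊔ (∀r.B ⊔ ((C ⊓ D) ⊓ ∃r.¬C)))  ⇔  ((B ⊓ C) ⊓ (¬A ⊓ (∃r.¬B ⊓ ((¬C ⊔ ¬D) ⊔ ∀r.C)))) unsat w.r.t. T
   all branches close; clash {D, ¬D} at x₀
2. Hence (B ⊓ C) ⊑ (A ⊔ (∀r.B ⊔ ((C ⊓ D) ⊓ ∃r.¬C))): entailed.

Yes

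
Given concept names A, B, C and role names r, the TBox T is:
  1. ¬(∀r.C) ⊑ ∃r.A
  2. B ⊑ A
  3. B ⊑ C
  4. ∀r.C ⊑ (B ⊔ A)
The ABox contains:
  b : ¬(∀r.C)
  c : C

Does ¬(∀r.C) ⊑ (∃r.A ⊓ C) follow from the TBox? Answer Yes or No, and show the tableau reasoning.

No

1. ¬(∀r.C) ⊑ (∃r.A ⊓ C)  ⇔  (∃r.¬C ⊓ (∀r.¬A ⊔ ¬C)) unsat w.r.t. T
   apply at x₀: ¬(∀r.C)⊑∃r.A
   open: L(x₀) ⊇ {¬B, ¬C, ∃r.A, ∃r.¬C} (+ ∃-successors)
2. Hence ¬(∀r.C) ⊑ (∃r.A ⊓ C): not entailed.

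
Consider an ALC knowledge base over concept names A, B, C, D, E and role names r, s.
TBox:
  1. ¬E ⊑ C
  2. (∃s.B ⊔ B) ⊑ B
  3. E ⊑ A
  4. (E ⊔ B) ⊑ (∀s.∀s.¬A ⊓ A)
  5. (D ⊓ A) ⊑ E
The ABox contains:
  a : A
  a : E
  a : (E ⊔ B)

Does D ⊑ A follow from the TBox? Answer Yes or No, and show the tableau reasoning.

1. D ⊑ A  ⇔  (D ⊓ ¬A) unsat w.r.t. T
   open: L(x₀) ⊇ {C, D, ¬A, ¬B, ¬E, …}
2. Hence D ⊑ A: not entailed.

No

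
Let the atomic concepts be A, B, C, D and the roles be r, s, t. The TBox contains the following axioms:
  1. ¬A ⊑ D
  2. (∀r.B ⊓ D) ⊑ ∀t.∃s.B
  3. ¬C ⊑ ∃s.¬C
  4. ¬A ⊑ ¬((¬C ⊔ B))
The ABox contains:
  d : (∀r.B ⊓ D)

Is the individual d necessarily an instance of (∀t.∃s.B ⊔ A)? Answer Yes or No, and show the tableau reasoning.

1. d : (∀t.∃s.B ⊔ A)?  L(d) = {(∀r.B ⊓ D)} ∪ {(∃t.∀s.¬B ⊓ ¬A)}
   clash {B, ¬B} at an ∃-successor — d ∈ (∀t.∃s.B ⊔ A)
2. Hence d : (∀t.∃s.B ⊔ A): entailed.

Yes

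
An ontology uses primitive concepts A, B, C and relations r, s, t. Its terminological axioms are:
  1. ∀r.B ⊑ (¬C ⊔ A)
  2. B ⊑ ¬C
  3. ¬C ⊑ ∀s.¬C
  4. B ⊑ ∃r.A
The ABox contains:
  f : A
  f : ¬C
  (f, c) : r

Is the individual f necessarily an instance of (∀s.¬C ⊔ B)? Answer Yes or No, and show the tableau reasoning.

1. f : (∀s.¬C ⊔ B)?  L(f) = {A, ¬C} ∪ {(∃s.C ⊓ ¬B)}
   clash {C, ¬C} at an ∃-successor — f ∈ (∀s.¬C ⊔ B)
2. Hence f : (∀s.¬C ⊔ B): entailed.

Yes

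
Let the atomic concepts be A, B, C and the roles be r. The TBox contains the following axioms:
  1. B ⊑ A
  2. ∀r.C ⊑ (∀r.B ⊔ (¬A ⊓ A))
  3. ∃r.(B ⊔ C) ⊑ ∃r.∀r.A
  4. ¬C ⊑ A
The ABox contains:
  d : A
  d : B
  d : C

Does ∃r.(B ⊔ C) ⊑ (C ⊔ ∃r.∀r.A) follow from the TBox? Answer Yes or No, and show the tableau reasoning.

1. ∃r.(B ⊔ C) ⊑ (C ⊔ ∃r.∀r.A)  ⇔  (∃r.(B ⊔ C) ⊓ (¬C ⊓ ∀r.∃r.¬A)) unsat w.r.t. T
   all branches close; clash {A, ¬A} at x₀
2. Hence ∃r.(B ⊔ C) ⊑ (C ⊔ ∃r.∀r.A): entailed.

Yes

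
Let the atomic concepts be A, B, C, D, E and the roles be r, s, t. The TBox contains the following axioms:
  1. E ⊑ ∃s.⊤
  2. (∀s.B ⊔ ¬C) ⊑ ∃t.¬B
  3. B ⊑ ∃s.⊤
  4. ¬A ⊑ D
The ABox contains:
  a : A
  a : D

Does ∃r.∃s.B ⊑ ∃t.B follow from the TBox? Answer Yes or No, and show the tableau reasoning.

1. ∃r.∃s.B ⊑ ∃t.B  ⇔  (∃r.∃s.B ⊓ ∀t.¬B) unsat w.r.t. T
   open: L(x₀) ⊇ {A, C, ¬B, ¬E, ∀t.¬B, …} (+ ∃-successors)
2. Hence ∃r.∃s.B ⊑ ∃t.B: not entailed.

No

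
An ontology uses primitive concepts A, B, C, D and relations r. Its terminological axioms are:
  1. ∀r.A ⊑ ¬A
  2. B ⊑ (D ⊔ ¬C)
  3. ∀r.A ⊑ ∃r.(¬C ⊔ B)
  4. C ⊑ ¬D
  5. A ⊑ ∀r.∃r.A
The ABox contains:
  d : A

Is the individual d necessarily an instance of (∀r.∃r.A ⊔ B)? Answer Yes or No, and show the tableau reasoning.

1. d : (∀r.∃r.A ⊔ B)?  L(d) = {A} ∪ {(∃r.∀r.¬A ⊓ ¬B)}
   clash {A, ¬A} at d — d ∈ (∀r.∃r.A ⊔ B)
2. Hence d : (∀r.∃r.A ⊔ B): entailed.

Yes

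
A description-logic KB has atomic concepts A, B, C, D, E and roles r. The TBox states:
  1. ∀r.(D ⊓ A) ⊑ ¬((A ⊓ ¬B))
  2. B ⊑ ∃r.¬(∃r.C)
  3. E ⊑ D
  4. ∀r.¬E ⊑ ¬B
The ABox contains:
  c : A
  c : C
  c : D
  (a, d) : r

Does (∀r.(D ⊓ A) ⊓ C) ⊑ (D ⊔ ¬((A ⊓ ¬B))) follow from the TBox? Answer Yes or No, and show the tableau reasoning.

Yes

1. (∀r.(D ⊓ A) ⊓ C) ⊑ (D ⊔ ¬((A ⊓ ¬B)))  ⇔  ((∀r.(D ⊓ A) ⊓ C) ⊓ (¬D ⊓ (A ⊓ ¬B))) unsat w.r.t. T
   all branches close; clash {D, ¬D} at x₀
2. Hence (∀r.(D ⊓ A) ⊓ C) ⊑ (D ⊔ ¬((A ⊓ ¬B))): entailed.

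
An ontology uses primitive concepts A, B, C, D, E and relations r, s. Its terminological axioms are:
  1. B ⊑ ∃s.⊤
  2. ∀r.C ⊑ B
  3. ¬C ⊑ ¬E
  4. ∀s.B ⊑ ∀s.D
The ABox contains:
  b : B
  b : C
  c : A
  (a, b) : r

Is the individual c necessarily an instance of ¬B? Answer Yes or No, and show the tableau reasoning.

No

1. c : ¬B?  L(c) = {A} ∪ {B}
   apply at c: B⊑∃s.⊤
   open: L(c) ⊇ {A, B, C, ∃s.¬B, ∃s.⊤} (+ ∃-successors) — c ∉ ¬B possible
2. Hence c : ¬B: not entailed.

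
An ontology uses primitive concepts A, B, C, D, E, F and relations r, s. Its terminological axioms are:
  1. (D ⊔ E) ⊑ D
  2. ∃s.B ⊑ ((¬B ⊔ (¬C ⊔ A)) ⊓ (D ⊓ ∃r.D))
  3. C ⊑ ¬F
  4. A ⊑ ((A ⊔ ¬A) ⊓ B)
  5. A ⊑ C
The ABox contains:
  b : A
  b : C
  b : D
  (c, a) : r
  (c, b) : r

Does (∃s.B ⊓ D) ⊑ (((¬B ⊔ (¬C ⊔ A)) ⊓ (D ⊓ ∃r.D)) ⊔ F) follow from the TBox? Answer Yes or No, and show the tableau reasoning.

1. (∃s.B ⊓ D) ⊑ (((¬B ⊔ (¬C ⊔ A)) ⊓ (D ⊓ ∃r.D)) ⊔ F)  ⇔  ((∃s.B ⊓ D) ⊓ (((B ⊓ (C ⊓ ¬A)) ⊔ (¬D ⊔ ∀r.¬D)) ⊓ ¬F)) unsat w.r.t. T
   all branches close; clash {A, ¬A} at x₀
2. Hence (∃s.B ⊓ D) ⊑ (((¬B ⊔ (¬C ⊔ A)) ⊓ (D ⊓ ∃r.D)) ⊔ F): entailed.

Yes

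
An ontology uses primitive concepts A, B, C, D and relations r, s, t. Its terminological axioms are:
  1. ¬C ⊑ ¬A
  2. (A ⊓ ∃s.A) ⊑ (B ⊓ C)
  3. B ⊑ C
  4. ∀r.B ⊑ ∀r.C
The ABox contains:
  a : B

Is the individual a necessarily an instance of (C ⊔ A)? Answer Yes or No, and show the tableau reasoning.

Yes

1. a : (C ⊔ A)?  L(a) = {B} ∪ {(¬C ⊓ ¬A)}
   clash {C, ¬C} at a — a ∈ (C ⊔ A)
2. Hence a : (C ⊔ A): entailed.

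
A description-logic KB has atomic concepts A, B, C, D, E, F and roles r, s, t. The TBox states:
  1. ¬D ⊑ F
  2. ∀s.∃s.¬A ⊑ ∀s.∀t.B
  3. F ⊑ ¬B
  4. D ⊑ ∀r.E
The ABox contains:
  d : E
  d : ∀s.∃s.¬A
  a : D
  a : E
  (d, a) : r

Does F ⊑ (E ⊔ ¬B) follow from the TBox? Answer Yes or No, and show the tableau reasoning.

1. F ⊑ (E ⊔ ¬B)  ⇔  (F ⊓ (¬E ⊓ B)) unsat w.r.t. T
   all branches close; clash {B, ¬B} at x₀
2. Hence F ⊑ (E ⊔ ¬B): entailed.

Yes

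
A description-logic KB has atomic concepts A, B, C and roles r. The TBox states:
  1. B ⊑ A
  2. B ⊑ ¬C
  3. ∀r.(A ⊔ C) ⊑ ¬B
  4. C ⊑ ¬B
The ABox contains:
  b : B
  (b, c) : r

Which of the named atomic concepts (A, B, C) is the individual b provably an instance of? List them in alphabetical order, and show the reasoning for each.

1. b : A?  L(b) = {B} ∪ {¬A}
   clash {A, ¬A} at b — b ∈ A
2. b : B?  L(b) = {B} ∪ {¬B}
   clash {B, ¬B} at b — b ∈ B
3. b : C?  L(b) = {B} ∪ {¬C}
   apply at b: B⊑A
   open: L(b) ⊇ {A, B, ¬C, ∃r.(¬A ⊓ ¬C)} (+ ∃-successors) — b ∉ C possible
4. Entailed for b: {A, B}

{A, B}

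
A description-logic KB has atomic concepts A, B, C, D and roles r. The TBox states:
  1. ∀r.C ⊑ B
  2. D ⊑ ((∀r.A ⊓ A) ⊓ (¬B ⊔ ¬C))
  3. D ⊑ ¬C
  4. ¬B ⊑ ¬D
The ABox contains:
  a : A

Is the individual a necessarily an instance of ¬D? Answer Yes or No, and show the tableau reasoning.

No

1. a : ¬D?  L(a) = {A} ∪ {D}
   apply at a: D⊑((∀r.A ⊓ A) ⊓ (¬B ⊔ ¬C)); D⊑¬C
   open: L(a) ⊇ {A, B, D, ¬C, ∀r.A} — a ∉ ¬D possible
2. Hence a : ¬D: not entailed.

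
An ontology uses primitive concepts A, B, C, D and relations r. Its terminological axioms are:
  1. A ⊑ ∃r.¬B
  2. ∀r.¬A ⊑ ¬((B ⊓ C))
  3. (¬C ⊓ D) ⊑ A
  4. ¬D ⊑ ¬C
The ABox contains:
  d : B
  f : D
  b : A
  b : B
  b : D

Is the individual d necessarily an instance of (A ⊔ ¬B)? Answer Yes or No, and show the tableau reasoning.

No

1. d : (A ⊔ ¬B)?  L(d) = {B} ∪ {(¬A ⊓ B)}
   open: L(d) ⊇ {B, C, D, ¬A, ∃r.A} (+ ∃-successors) — d ∉ (A ⊔ ¬B) possible
2. Hence d : (A ⊔ ¬B): not entailed.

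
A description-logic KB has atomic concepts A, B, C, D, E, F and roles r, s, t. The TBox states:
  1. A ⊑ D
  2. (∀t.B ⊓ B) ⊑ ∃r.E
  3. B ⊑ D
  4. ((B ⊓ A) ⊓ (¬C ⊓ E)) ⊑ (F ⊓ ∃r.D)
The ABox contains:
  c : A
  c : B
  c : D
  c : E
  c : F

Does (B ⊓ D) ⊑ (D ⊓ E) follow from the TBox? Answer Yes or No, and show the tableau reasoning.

1. (B ⊓ D) ⊑ (D ⊓ E)  ⇔  ((B ⊓ D) ⊓ (¬D ⊔ ¬E)) unsat w.r.t. T
   open: L(x₀) ⊇ {B, D, ¬A, ¬E, ∃t.¬B} (+ ∃-successors)
2. Hence (B ⊓ D) ⊑ (D ⊓ E): not entailed.

No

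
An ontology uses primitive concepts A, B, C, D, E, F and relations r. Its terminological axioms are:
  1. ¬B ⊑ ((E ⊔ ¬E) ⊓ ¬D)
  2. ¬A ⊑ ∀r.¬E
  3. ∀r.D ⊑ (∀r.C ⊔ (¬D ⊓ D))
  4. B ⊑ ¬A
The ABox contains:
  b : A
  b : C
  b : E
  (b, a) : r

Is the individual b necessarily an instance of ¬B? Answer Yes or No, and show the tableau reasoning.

1. b : ¬B?  L(b) = {A, C, E} ∪ {B}
   clash {A, ¬A} at b — b ∈ ¬B
2. Hence b : ¬B: entailed.

Yes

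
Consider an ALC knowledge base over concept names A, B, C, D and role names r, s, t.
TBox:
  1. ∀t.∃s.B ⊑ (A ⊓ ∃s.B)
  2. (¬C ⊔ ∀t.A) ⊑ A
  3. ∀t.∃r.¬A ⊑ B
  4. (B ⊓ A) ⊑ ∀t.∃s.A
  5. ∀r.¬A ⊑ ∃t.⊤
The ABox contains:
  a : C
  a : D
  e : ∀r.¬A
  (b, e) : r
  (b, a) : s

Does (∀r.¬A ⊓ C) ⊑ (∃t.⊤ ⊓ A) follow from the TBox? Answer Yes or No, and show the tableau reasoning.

1. (∀r.¬A ⊓ C) ⊑ (∃t.⊤ ⊓ A)  ⇔  ((∀r.¬A ⊓ C) ⊓ (∀t.⊥ ⊔ ¬A)) unsat w.r.t. T
   apply at x₀: ∀r.¬A⊑∃t.⊤
   open: L(x₀) ⊇ {C, ¬A, ∀r.¬A, ∃t.¬A, ∃t.∀r.A, …} (+ ∃-successors)
2. Hence (∀r.¬A ⊓ C) ⊑ (∃t.⊤ ⊓ A): not entailed.

No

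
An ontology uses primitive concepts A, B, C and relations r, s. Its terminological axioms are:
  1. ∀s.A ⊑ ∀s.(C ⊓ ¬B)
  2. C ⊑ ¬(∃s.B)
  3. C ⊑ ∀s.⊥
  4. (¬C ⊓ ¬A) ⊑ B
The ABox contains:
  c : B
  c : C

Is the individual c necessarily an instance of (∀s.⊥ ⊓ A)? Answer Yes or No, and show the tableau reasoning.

1. c : (∀s.⊥ ⊓ A)?  L(c) = {B, C} ∪ {(∃s.⊤ ⊔ ¬A)}
   apply at c: C⊑¬(∃s.B); C⊑∀s.⊥
   open: L(c) ⊇ {B, C, ¬A, ∀s.(C ⊓ ¬B), ∀s.¬B, …} — c ∉ (∀s.⊥ ⊓ A) possible
2. Hence c : (∀s.⊥ ⊓ A): not entailed.

No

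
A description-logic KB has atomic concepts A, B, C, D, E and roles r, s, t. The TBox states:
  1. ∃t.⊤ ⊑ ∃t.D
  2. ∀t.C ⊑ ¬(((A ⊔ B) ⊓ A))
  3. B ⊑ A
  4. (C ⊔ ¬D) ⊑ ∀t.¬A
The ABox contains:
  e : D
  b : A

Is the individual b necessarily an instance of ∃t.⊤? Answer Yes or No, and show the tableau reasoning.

1. b : ∃t.⊤?  L(b) = {A} ∪ {∀t.⊥}
   clash {A, ¬A} at b — b ∈ ∃t.⊤
2. Hence b : ∃t.⊤: entailed.

Yes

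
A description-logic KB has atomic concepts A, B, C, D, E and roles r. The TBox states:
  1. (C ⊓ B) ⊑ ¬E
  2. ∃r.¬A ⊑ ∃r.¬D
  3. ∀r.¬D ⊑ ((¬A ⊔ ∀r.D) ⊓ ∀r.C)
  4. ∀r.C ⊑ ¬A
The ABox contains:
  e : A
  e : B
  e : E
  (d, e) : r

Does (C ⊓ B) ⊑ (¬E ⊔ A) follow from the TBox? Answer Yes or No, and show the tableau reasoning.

1. (C ⊓ B) ⊑ (¬E ⊔ A)  ⇔  ((C ⊓ B) ⊓ (E ⊓ ¬A)) unsat w.r.t. T
   all branches close; clash {E, ¬E} at x₀
2. Hence (C ⊓ B) ⊑ (¬E ⊔ A): entailed.

Yes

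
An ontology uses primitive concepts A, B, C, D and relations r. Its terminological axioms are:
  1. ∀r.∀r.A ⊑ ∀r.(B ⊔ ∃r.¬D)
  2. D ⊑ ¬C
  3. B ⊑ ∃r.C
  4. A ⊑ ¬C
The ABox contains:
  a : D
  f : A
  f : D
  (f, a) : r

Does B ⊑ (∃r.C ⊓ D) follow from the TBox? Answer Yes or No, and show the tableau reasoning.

No

1. B ⊑ (∃r.C ⊓ D)  ⇔  (B ⊓ (∀r.¬C ⊔ ¬D)) unsat w.r.t. T
   apply at x₀: B⊑∃r.C
   open: L(x₀) ⊇ {B, ¬A, ¬D, ∃r.C, ∃r.∃r.¬A} (+ ∃-successors)
2. Hence B ⊑ (∃r.C ⊓ D): not entailed.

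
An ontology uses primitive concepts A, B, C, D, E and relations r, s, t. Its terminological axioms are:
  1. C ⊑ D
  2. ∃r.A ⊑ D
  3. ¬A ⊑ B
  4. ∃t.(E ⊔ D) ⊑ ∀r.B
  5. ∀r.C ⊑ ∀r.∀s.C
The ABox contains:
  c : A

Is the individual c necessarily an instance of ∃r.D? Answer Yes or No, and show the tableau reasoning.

No

1. c : ∃r.D?  L(c) = {A} ∪ {∀r.¬D}
   open: L(c) ⊇ {A, ¬C, ∀r.¬A, ∀r.¬D, ∀t.(¬E ⊓ ¬D), …} (+ ∃-successors) — c ∉ ∃r.D possible
2. Hence c : ∃r.D: not entailed.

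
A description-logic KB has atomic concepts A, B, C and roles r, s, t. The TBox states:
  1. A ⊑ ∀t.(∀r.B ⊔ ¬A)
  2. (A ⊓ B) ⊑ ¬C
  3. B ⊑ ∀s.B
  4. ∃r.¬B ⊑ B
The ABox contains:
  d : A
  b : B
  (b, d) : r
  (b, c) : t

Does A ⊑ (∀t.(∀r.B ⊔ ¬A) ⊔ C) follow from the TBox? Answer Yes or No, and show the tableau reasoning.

Yes

1. A ⊑ (∀t.(∀r.B ⊔ ¬A) ⊔ C)  ⇔  (A ⊓ (∃t.(∃r.¬B ⊓ A) ⊓ ¬C)) unsat w.r.t. T
   all branches close; clash {A, ¬A} at an ∃-successor
2. Hence A ⊑ (∀t.(∀r.B ⊔ ¬A) ⊔ C): entailed.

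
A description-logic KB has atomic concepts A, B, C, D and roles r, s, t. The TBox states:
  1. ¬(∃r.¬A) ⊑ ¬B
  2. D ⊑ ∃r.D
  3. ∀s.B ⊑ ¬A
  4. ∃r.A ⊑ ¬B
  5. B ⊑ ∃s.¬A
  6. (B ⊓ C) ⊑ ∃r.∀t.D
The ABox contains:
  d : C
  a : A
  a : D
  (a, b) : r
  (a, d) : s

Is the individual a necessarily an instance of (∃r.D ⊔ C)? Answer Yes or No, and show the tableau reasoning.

1. a : (∃r.D ⊔ C)?  L(a) = {A, D} ∪ {(∀r.¬D ⊓ ¬C)}
   clash {A, ¬A} at a — a ∈ (∃r.D ⊔ C)
2. Hence a : (∃r.D ⊔ C): entailed.

Yes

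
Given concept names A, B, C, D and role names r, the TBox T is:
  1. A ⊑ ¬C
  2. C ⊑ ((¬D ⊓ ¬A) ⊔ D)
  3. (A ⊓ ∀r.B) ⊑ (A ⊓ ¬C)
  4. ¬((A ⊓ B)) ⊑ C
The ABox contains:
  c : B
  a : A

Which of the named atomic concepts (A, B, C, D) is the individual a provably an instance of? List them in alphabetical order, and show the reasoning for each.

{A, B}

1. a : A?  L(a) = {A} ∪ {¬A}
   clash {A, ¬A} at a — a ∈ A
2. a : B?  L(a) = {A} ∪ {¬B}
   clash {C, ¬C} at a — a ∈ B
3. a : C?  L(a) = {A} ∪ {¬C}
   open: L(a) ⊇ {A, B, ¬C, ∃r.¬B} (+ ∃-successors) — a ∉ C possible
4. a : D?  L(a) = {A} ∪ {¬D}
   apply at a: A⊑¬C
   open: L(a) ⊇ {A, B, ¬C, ¬D, ∃r.¬B} (+ ∃-successors) — a ∉ D possible
5. Entailed for a: {A, B}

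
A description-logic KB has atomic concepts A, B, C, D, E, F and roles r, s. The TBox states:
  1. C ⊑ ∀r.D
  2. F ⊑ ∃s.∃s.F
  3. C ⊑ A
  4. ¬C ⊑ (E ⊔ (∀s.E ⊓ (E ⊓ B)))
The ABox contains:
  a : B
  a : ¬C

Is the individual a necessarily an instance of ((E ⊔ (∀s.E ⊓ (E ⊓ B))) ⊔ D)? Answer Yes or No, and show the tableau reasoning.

1. a : ((E ⊔ (∀s.E ⊓ (E ⊓ B))) ⊔ D)?  L(a) = {B, ¬C} ∪ {((¬E ⊓ (∃s.¬E ⊔ (¬E ⊔ ¬B))) ⊓ ¬D)}
   clash {E, ¬E} at a — a ∈ ((E ⊔ (∀s.E ⊓ (E ⊓ B))) ⊔ D)
2. Hence a : ((E ⊔ (∀s.E ⊓ (E ⊓ B))) ⊔ D): entailed.

Yes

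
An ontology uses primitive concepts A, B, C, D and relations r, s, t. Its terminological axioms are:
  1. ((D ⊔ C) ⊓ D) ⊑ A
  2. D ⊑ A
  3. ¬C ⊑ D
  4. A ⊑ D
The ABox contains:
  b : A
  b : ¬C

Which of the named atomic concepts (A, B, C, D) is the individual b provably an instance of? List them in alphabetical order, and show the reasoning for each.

1. b : A?  L(b) = {A, ¬C} ∪ {¬A}
   clash {A, ¬A} at b — b ∈ A
2. b : B?  L(b) = {A, ¬C} ∪ {¬B}
   apply at b: ¬C⊑D; A⊑D
   open: L(b) ⊇ {A, D, ¬B, ¬C} — b ∉ B possible
3. b : C?  L(b) = {A, ¬C} ∪ {¬C}
   apply at b: ¬C⊑D; A⊑D
   open: L(b) ⊇ {A, D, ¬C} — b ∉ C possible
4. b : D?  L(b) = {A, ¬C} ∪ {¬D}
   clash {D, ¬D} at b — b ∈ D
5. Entailed for b: {A, D}

{A, D}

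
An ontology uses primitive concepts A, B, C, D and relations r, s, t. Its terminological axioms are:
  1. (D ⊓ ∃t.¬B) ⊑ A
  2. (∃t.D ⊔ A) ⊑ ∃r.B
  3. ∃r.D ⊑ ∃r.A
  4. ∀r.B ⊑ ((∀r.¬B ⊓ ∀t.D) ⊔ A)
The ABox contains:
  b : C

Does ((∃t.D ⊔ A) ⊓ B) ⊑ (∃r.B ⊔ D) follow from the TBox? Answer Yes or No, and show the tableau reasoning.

Yes

1. ((∃t.D ⊔ A) ⊓ B) ⊑ (∃r.B ⊔ D)  ⇔  (((∃t.D ⊔ A) ⊓ B) ⊓ (∀r.¬B ⊓ ¬D)) unsat w.r.t. T
   all branches close; clash {B, ¬B} at an ∃-successor
2. Hence ((∃t.D ⊔ A) ⊓ B) ⊑ (∃r.B ⊔ D): entailed.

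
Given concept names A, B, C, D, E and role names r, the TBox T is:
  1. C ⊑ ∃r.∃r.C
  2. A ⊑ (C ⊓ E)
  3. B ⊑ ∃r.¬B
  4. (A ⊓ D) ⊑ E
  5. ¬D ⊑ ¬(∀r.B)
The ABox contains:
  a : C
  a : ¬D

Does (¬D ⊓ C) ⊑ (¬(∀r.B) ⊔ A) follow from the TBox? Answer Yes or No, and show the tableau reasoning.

Yes

1. (¬D ⊓ C) ⊑ (¬(∀r.B) ⊔ A)  ⇔  ((¬D ⊓ C) ⊓ (∀r.B ⊓ ¬A)) unsat w.r.t. T
   all branches close; clash {B, ¬B} at an ∃-successor
2. Hence (¬D ⊓ C) ⊑ (¬(∀r.B) ⊔ A): entailed.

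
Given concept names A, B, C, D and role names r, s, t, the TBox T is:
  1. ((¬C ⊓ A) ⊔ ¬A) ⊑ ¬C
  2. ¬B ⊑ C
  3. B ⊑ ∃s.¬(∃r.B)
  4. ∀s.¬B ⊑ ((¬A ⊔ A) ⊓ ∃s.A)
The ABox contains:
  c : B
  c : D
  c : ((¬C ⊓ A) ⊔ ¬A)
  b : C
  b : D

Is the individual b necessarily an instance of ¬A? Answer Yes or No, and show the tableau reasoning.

No

1. b : ¬A?  L(b) = {C, D} ∪ {A}
   open: L(b) ⊇ {A, C, D, ¬B, ∃s.B} (+ ∃-successors) — b ∉ ¬A possible
2. Hence b : ¬A: not entailed.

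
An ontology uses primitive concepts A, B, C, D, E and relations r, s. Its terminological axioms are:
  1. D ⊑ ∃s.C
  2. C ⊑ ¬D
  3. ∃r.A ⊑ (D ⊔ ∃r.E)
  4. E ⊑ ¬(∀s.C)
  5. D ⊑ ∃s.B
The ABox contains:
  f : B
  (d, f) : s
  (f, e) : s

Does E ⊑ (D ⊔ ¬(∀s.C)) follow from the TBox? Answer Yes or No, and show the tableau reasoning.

Yes

1. E ⊑ (D ⊔ ¬(∀s.C))  ⇔  (E ⊓ (¬D ⊓ ∀s.C)) unsat w.r.t. T
   all branches close; clash {C, ¬C} at an ∃-successor
2. Hence E ⊑ (D ⊔ ¬(∀s.C)): entailed.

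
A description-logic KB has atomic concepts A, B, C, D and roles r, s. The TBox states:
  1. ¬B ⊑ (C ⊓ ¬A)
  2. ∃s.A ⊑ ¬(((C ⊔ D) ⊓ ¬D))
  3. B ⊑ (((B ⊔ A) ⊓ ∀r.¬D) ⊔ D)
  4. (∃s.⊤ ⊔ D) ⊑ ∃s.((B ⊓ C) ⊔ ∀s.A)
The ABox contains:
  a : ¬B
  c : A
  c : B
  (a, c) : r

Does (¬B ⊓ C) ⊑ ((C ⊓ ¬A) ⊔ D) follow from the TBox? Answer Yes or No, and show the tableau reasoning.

Yes

1. (¬B ⊓ C) ⊑ ((C ⊓ ¬A) ⊔ D)  ⇔  ((¬B ⊓ C) ⊓ ((¬C ⊔ A) ⊓ ¬D)) unsat w.r.t. T
   all branches close; clash {A, ¬A} at x₀
2. Hence (¬B ⊓ C) ⊑ ((C ⊓ ¬A) ⊔ D): entailed.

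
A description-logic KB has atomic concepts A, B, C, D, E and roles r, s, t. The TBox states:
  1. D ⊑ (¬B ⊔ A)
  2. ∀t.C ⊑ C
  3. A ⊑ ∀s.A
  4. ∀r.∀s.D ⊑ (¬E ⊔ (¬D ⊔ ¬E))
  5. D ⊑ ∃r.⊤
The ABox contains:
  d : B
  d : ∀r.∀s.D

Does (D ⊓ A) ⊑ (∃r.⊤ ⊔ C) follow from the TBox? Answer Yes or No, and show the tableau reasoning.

Yes

1. (D ⊓ A) ⊑ (∃r.⊤ ⊔ C)  ⇔  ((D ⊓ A) ⊓ (∀r.⊥ ⊓ ¬C)) unsat w.r.t. T
   all branches close; clash {C, ¬C} at x₀
2. Hence (D ⊓ A) ⊑ (∃r.⊤ ⊔ C): entailed.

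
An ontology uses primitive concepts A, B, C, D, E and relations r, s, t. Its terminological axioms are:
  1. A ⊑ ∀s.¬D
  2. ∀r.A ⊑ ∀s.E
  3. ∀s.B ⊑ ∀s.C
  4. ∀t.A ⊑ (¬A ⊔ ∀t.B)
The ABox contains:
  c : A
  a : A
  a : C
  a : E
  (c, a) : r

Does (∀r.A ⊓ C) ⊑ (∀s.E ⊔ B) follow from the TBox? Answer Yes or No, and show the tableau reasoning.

Yes

1. (∀r.A ⊓ C) ⊑ (∀s.E ⊔ B)  ⇔  ((∀r.A ⊓ C) ⊓ (∃s.¬E ⊓ ¬B)) unsat w.r.t. T
   all branches close; clash {E, ¬E} at an ∃-successor
2. Hence (∀r.A ⊓ C) ⊑ (∀s.E ⊔ B): entailed.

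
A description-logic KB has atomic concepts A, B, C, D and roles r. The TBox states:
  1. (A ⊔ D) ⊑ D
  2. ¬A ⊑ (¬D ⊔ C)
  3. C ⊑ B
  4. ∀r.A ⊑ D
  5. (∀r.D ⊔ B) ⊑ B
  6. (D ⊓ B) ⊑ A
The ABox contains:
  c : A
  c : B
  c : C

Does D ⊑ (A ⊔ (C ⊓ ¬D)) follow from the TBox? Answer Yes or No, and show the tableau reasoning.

1. D ⊑ (A ⊔ (C ⊓ ¬D))  ⇔  (D ⊓ (¬A ⊓ (¬C ⊔ D))) unsat w.r.t. T
   all branches close; clash {A, ¬A} at x₀
2. Hence D ⊑ (A ⊔ (C ⊓ ¬D)): entailed.

Yes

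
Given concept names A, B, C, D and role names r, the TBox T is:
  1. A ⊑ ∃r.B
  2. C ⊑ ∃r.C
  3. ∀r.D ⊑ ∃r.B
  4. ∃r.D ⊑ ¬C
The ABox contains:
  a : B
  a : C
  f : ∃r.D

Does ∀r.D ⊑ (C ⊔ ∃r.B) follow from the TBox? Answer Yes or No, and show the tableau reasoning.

Yes

1. ∀r.D ⊑ (C ⊔ ∃r.B)  ⇔  (∀r.D ⊓ (¬C ⊓ ∀r.¬B)) unsat w.r.t. T
   all branches close; clash {B, ¬B} at an ∃-successor
2. Hence ∀r.D ⊑ (C ⊔ ∃r.B): entailed.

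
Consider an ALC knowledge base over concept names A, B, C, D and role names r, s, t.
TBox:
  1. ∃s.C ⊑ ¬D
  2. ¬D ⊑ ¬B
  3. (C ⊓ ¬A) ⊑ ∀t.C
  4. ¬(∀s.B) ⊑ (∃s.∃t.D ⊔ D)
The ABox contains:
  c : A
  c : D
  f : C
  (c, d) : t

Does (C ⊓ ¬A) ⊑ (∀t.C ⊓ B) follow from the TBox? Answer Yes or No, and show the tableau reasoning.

1. (C ⊓ ¬A) ⊑ (∀t.C ⊓ B)  ⇔  ((C ⊓ ¬A) ⊓ (∃t.¬C ⊔ ¬B)) unsat w.r.t. T
   apply at x₀: (C ⊓ ¬A)⊑∀t.C
   open: L(x₀) ⊇ {C, D, ¬A, ¬B, ∀s.B, …}
2. Hence (C ⊓ ¬A) ⊑ (∀t.C ⊓ B): not entailed.

No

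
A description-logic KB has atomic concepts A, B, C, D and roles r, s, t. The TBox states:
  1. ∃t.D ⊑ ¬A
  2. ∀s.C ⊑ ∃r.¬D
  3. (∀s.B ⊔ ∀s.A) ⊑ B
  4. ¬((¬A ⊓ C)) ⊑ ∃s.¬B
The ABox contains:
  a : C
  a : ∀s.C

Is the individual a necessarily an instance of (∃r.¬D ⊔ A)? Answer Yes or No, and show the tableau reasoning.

1. a : (∃r.¬D ⊔ A)?  L(a) = {C, ∀s.C} ∪ {(∀r.D ⊓ ¬A)}
   clash {D, ¬D} at an ∃-successor — a ∈ (∃r.¬D ⊔ A)
2. Hence a : (∃r.¬D ⊔ A): entailed.

Yes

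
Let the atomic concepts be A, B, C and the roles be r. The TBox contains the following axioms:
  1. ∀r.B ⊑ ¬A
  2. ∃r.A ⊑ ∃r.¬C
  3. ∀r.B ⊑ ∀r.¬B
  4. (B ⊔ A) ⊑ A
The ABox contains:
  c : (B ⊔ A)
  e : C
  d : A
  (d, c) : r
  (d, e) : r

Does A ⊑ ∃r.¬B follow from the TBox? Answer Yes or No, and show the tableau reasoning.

1. A ⊑ ∃r.¬B  ⇔  (A ⊓ ∀r.B) unsat w.r.t. T
   all branches close; clash {A, ¬A} at x₀
2. Hence A ⊑ ∃r.¬B: entailed.

Yes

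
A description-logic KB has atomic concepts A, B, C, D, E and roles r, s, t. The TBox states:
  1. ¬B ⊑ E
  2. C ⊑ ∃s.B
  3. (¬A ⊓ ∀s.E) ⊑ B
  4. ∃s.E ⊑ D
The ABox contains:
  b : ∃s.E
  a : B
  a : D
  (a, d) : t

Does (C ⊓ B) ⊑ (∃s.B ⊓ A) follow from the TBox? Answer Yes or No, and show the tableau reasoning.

1. (C ⊓ B) ⊑ (∃s.B ⊓ A)  ⇔  ((C ⊓ B) ⊓ (∀s.¬B ⊔ ¬A)) unsat w.r.t. T
   apply at x₀: C⊑∃s.B
   open: L(x₀) ⊇ {B, C, ¬A, ∀s.¬E, ∃s.B} (+ ∃-successors)
2. Hence (C ⊓ B) ⊑ (∃s.B ⊓ A): not entailed.

No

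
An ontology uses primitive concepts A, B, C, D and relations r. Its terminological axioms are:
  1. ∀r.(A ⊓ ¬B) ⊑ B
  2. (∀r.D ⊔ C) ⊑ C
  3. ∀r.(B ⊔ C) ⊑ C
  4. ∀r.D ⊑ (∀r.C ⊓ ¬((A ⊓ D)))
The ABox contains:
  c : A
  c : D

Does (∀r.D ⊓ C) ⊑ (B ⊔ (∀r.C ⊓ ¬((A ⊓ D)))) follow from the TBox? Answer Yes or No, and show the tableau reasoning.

Yes

1. (∀r.D ⊓ C) ⊑ (B ⊔ (∀r.C ⊓ ¬((A ⊓ D))))  ⇔  ((∀r.D ⊓ C) ⊓ (¬B ⊓ (∃r.¬C ⊔ (A ⊓ D)))) unsat w.r.t. T
   all branches close; clash {B, ¬B} at x₀
2. Hence (∀r.D ⊓ C) ⊑ (B ⊔ (∀r.C ⊓ ¬((A ⊓ D)))): entailed.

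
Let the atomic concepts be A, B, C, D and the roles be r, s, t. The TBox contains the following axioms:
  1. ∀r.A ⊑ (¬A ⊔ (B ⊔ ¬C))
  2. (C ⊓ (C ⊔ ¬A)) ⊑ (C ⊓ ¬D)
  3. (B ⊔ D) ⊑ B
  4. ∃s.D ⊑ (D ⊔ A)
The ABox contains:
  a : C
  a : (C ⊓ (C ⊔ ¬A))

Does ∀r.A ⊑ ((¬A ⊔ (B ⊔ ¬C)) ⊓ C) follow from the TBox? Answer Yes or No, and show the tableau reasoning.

1. ∀r.A ⊑ ((¬A ⊔ (B ⊔ ¬C)) ⊓ C)  ⇔  (∀r.A ⊓ ((A ⊓ (¬B ⊓ C)) ⊔ ¬C)) unsat w.r.t. T
   apply at x₀: ∀r.A⊑(¬A ⊔ (B ⊔ ¬C))
   open: L(x₀) ⊇ {¬A, ¬B, ¬C, ¬D, ∀r.A, …}
2. Hence ∀r.A ⊑ ((¬A ⊔ (B ⊔ ¬C)) ⊓ C): not entailed.

No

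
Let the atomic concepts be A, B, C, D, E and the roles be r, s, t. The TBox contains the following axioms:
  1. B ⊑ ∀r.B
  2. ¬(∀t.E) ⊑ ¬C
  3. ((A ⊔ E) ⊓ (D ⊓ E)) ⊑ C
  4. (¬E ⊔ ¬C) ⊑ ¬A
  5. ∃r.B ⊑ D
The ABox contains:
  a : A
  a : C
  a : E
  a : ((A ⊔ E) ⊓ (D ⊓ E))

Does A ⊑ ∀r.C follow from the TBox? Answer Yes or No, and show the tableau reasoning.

1. A ⊑ ∀r.C  ⇔  (A ⊓ ∃r.¬C) unsat w.r.t. T
   open: L(x₀) ⊇ {A, C, E, ¬B, ∀r.¬B, …} (+ ∃-successors)
2. Hence A ⊑ ∀r.C: not entailed.

No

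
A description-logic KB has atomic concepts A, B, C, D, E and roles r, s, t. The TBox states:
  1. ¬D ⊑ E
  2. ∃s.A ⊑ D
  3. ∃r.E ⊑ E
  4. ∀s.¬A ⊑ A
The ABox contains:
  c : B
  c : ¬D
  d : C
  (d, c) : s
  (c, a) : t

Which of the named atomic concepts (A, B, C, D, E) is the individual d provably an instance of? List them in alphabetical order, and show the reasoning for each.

1. d : A?  L(d) = {C} ∪ {¬A}
   open: L(d) ⊇ {C, D, ¬A, ∀r.¬E, ∃s.A} (+ ∃-successors) — d ∉ A possible
2. d : B?  L(d) = {C} ∪ {¬B}
   open: L(d) ⊇ {C, D, ¬B, ∀r.¬E, ∃s.A} (+ ∃-successors) — d ∉ B possible
3. d : C?  L(d) = {C} ∪ {¬C}
   clash {C, ¬C} at d — d ∈ C
4. d : D?  L(d) = {C} ∪ {¬D}
   clash {D, ¬D} at d — d ∈ D
5. d : E?  L(d) = {C} ∪ {¬E}
   open: L(d) ⊇ {C, D, ¬E, ∀r.¬E, ∃s.A} (+ ∃-successors) — d ∉ E possible
6. Entailed for d: {C, D}

{C, D}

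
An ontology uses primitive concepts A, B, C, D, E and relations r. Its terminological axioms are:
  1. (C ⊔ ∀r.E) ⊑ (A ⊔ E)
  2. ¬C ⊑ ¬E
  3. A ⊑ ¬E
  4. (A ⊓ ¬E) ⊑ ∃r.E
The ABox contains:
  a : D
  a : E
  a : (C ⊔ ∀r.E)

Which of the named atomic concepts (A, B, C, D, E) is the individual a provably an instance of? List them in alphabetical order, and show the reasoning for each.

1. a : A?  L(a) = {D, E, (C ⊔ ∀r.E)} ∪ {¬A}
   apply at a: (C ⊔ ∀r.E)⊑(A ⊔ E)
   open: L(a) ⊇ {C, D, E, ¬A} — a ∉ A possible
2. a : B?  L(a) = {D, E, (C ⊔ ∀r.E)} ∪ {¬B}
   apply at a: (C ⊔ ∀r.E)⊑(A ⊔ E)
   open: L(a) ⊇ {C, D, E, ¬A, ¬B} — a ∉ B possible
3. a : C?  L(a) = {D, E, (C ⊔ ∀r.E)} ∪ {¬C}
   clash {E, ¬E} at a — a ∈ C
4. a : D?  L(a) = {D, E, (C ⊔ ∀r.E)} ∪ {¬D}
   clash {D, ¬D} at a — a ∈ D
5. a : E?  L(a) = {D, E, (C ⊔ ∀r.E)} ∪ {¬E}
   clash {E, ¬E} at a — a ∈ E
6. Entailed for a: {C, D, E}

{C, D, E}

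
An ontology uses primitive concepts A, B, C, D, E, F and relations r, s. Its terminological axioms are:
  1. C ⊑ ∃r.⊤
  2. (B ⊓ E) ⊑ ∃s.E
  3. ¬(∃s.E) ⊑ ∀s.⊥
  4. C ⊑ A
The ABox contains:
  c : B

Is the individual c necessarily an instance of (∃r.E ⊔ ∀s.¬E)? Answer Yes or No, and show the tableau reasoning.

1. c : (∃r.E ⊔ ∀s.¬E)?  L(c) = {B} ∪ {(∀r.¬E ⊓ ∃s.E)}
   open: L(c) ⊇ {B, ¬C, ∀r.¬E, ∃s.E} (+ ∃-successors) — c ∉ (∃r.E ⊔ ∀s.¬E) possible
2. Hence c : (∃r.E ⊔ ∀s.¬E): not entailed.

No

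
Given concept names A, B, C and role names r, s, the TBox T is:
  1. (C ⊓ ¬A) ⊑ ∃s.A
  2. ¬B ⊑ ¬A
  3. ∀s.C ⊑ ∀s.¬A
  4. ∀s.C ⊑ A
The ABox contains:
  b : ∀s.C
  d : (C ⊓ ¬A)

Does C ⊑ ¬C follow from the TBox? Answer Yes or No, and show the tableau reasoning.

No

1. C ⊑ ¬C  ⇔  (C ⊓ C) unsat w.r.t. T
   open: L(x₀) ⊇ {A, B, C, ∃s.¬C} (+ ∃-successors)
2. Hence C ⊑ ¬C: not entailed.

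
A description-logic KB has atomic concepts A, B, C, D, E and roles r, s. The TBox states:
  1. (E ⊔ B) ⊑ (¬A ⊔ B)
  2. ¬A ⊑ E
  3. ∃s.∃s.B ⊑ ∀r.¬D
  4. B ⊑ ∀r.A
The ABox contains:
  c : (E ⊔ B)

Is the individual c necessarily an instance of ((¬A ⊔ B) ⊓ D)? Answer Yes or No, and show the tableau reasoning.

No

1. c : ((¬A ⊔ B) ⊓ D)?  L(c) = {(E ⊔ B)} ∪ {((A ⊓ ¬B) ⊔ ¬D)}
   apply at c: (E ⊔ B)⊑(¬A ⊔ B)
   open: L(c) ⊇ {A, B, E, ¬D, ∀r.A, …} — c ∉ ((¬A ⊔ B) ⊓ D) possible
2. Hence c : ((¬A ⊔ B) ⊓ D): not entailed.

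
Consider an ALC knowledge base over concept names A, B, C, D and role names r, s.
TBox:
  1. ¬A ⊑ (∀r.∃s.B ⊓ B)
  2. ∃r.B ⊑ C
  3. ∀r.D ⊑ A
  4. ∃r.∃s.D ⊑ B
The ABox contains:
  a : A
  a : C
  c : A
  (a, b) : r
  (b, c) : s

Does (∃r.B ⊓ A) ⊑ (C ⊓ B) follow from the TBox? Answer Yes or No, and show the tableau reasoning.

1. (∃r.B ⊓ A) ⊑ (C ⊓ B)  ⇔  ((∃r.B ⊓ A) ⊓ (¬C ⊔ ¬B)) unsat w.r.t. T
   apply at x₀: ∃r.B⊑C
   open: L(x₀) ⊇ {A, C, ¬B, ∀r.∀s.¬D, ∃r.B} (+ ∃-successors)
2. Hence (∃r.B ⊓ A) ⊑ (C ⊓ B): not entailed.

No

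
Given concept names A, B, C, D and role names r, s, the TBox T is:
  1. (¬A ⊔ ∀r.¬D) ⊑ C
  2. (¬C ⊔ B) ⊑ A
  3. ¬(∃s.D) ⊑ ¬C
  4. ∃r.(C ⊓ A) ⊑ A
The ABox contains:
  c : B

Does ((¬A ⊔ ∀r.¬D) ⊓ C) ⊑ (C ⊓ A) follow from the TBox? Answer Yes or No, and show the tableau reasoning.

1. ((¬A ⊔ ∀r.¬D) ⊓ C) ⊑ (C ⊓ A)  ⇔  (((¬A ⊔ ∀r.¬D) ⊓ C) ⊓ (¬C ⊔ ¬A)) unsat w.r.t. T
   open: L(x₀) ⊇ {C, ¬A, ¬B, ∀r.(¬C ⊔ ¬A), ∃s.D} (+ ∃-successors)
2. Hence ((¬A ⊔ ∀r.¬D) ⊓ C) ⊑ (C ⊓ A): not entailed.

No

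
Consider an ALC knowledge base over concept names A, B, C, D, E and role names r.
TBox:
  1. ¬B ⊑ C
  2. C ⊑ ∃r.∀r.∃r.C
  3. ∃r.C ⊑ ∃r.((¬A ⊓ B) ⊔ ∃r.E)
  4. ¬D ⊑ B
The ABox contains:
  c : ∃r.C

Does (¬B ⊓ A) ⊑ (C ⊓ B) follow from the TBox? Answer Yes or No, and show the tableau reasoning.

1. (¬B ⊓ A) ⊑ (C ⊓ B)  ⇔  ((¬B ⊓ A) ⊓ (¬C ⊔ ¬B)) unsat w.r.t. T
   apply at x₀: ¬B⊑C
   open: L(x₀) ⊇ {A, C, D, ¬B, ∀r.¬C, …} (+ ∃-successors)
2. Hence (¬B ⊓ A) ⊑ (C ⊓ B): not entailed.

No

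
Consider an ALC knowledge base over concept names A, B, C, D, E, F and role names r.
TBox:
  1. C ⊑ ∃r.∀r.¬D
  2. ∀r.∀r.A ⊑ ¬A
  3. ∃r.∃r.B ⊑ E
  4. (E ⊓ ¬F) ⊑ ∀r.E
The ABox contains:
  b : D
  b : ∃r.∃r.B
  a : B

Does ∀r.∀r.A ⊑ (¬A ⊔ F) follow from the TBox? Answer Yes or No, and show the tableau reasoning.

Yes

1. ∀r.∀r.A ⊑ (¬A ⊔ F)  ⇔  (∀r.∀r.A ⊓ (A ⊓ ¬F)) unsat w.r.t. T
   all branches close; clash {A, ¬A} at x₀
2. Hence ∀r.∀r.A ⊑ (¬A ⊔ F): entailed.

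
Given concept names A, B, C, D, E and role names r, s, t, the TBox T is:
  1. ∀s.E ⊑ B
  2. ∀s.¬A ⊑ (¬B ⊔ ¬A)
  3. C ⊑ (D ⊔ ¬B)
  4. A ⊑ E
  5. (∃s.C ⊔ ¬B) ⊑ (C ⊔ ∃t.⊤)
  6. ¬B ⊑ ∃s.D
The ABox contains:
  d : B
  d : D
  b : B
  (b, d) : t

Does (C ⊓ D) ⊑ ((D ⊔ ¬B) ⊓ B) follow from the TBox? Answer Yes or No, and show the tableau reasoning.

No

1. (C ⊓ D) ⊑ ((D ⊔ ¬B) ⊓ B)  ⇔  ((C ⊓ D) ⊓ ((¬D ⊓ B) ⊔ ¬B)) unsat w.r.t. T
   apply at x₀: C⊑(D ⊔ ¬B)
   open: L(x₀) ⊇ {C, D, ¬A, ¬B, ∃s.A, …} (+ ∃-successors)
2. Hence (C ⊓ D) ⊑ ((D ⊔ ¬B) ⊓ B): not entailed.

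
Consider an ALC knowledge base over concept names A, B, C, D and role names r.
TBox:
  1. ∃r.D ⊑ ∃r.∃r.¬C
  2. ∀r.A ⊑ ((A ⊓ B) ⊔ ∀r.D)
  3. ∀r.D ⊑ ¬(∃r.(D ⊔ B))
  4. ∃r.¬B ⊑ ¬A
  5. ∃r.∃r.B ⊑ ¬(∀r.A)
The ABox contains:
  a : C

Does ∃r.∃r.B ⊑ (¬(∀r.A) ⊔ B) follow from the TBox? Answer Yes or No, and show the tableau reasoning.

Yes

1. ∃r.∃r.B ⊑ (¬(∀r.A) ⊔ B)  ⇔  (∃r.∃r.B ⊓ (∀r.A ⊓ ¬B)) unsat w.r.t. T
   all branches close; clash {A, ¬A} at an ∃-successor
2. Hence ∃r.∃r.B ⊑ (¬(∀r.A) ⊔ B): entailed.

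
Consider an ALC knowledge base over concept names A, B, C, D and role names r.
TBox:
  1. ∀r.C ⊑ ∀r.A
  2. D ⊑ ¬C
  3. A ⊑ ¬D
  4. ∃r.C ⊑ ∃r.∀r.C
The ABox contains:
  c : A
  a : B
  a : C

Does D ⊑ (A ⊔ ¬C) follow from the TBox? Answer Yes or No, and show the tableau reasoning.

Yes

1. D ⊑ (A ⊔ ¬C)  ⇔  (D ⊓ (¬A ⊓ C)) unsat w.r.t. T
   all branches close; clash {C, ¬C} at x₀
2. Hence D ⊑ (A ⊔ ¬C): entailed.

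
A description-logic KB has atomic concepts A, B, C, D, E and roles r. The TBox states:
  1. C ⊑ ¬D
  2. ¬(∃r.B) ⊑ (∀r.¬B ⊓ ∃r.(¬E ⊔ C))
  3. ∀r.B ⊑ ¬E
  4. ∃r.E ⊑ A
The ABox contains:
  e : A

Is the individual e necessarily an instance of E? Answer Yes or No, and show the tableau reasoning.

1. e : E?  L(e) = {A} ∪ {¬E}
   open: L(e) ⊇ {A, ¬C, ¬E, ∃r.B} (+ ∃-successors) — e ∉ E possible
2. Hence e : E: not entailed.

No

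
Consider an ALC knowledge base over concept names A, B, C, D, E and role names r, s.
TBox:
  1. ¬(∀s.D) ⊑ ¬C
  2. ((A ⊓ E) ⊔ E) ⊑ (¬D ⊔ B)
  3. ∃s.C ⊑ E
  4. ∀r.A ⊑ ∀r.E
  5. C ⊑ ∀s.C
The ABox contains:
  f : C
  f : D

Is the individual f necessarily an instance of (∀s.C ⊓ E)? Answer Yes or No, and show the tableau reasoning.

No

1. f : (∀s.C ⊓ E)?  L(f) = {C, D} ∪ {(∃s.¬C ⊔ ¬E)}
   apply at f: C⊑∀s.C
   open: L(f) ⊇ {C, D, ¬E, ∀s.C, ∀s.D, …} (+ ∃-successors) — f ∉ (∀s.C ⊓ E) possible
2. Hence f : (∀s.C ⊓ E): not entailed.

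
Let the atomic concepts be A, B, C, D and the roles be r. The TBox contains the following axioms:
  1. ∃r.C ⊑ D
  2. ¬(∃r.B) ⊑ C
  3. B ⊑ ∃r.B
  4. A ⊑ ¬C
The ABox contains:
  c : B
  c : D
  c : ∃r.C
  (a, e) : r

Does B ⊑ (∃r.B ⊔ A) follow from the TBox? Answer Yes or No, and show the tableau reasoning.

1. B ⊑ (∃r.B ⊔ A)  ⇔  (B ⊓ (∀r.¬B ⊓ ¬A)) unsat w.r.t. T
   all branches close; clash {B, ¬B} at an ∃-successor
2. Hence B ⊑ (∃r.B ⊔ A): entailed.

Yes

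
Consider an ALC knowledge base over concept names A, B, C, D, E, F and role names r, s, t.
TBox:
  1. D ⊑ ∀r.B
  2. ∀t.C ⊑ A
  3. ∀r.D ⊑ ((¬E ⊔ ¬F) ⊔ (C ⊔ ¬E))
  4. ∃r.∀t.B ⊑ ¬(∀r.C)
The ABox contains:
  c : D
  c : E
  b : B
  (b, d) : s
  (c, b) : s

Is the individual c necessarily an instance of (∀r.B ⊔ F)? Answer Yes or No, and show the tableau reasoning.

Yes

1. c : (∀r.B ⊔ F)?  L(c) = {D, E} ∪ {(∃r.¬B ⊓ ¬F)}
   clash {E, ¬E} at c — c ∈ (∀r.B ⊔ F)
2. Hence c : (∀r.B ⊔ F): entailed.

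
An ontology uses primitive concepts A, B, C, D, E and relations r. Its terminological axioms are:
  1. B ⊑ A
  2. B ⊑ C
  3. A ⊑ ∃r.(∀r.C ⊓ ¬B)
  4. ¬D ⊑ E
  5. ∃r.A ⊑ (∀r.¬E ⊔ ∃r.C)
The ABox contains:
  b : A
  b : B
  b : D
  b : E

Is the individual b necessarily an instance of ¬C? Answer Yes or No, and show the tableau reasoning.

No

1. b : ¬C?  L(b) = {A, B, D, E} ∪ {C}
   apply at b: A⊑∃r.(∀r.C ⊓ ¬B)
   open: L(b) ⊇ {A, B, C, D, E, …} (+ ∃-successors) — b ∉ ¬C possible
2. Hence b : ¬C: not entailed.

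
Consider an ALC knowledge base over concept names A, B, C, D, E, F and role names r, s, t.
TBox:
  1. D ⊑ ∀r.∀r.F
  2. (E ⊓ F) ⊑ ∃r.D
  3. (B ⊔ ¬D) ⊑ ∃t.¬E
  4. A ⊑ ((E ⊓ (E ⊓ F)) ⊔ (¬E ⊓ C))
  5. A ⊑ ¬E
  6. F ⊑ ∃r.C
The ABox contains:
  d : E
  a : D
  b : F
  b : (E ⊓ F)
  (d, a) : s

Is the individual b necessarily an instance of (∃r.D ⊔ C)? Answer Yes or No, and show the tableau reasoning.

Yes

1. b : (∃r.D ⊔ C)?  L(b) = {F, (E ⊓ F)} ∪ {(∀r.¬D ⊓ ¬C)}
   clash {E, ¬E} at b — b ∈ (∃r.D ⊔ C)
2. Hence b : (∃r.D ⊔ C): entailed.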